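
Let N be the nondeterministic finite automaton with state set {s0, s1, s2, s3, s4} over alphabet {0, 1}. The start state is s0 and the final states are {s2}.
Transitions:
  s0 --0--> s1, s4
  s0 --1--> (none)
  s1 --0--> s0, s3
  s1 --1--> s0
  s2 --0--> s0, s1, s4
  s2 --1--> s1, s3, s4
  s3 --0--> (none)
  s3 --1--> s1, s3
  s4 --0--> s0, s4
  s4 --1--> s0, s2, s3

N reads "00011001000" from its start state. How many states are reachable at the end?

Start: {s0}
read 0: {s1, s4}
read 0: {s0, s3, s4}
read 0: {s0, s1, s4}
read 1: {s0, s2, s3}
read 1: {s1, s3, s4}
read 0: {s0, s3, s4}
read 0: {s0, s1, s4}
read 1: {s0, s2, s3}
read 0: {s0, s1, s4}
read 0: {s0, s1, s3, s4}
read 0: {s0, s1, s3, s4}
Final reachable set {s0, s1, s3, s4} has 4 states.

4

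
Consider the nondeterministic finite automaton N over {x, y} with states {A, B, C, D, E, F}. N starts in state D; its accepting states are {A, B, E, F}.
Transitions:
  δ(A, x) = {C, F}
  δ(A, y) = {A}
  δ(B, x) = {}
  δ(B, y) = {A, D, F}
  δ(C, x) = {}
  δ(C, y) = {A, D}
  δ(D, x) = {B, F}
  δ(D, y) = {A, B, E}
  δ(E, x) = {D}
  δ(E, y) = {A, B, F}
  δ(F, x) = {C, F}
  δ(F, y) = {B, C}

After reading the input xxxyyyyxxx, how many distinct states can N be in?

2

Start: {D}
read x: {B, F}
read x: {C, F}
read x: {C, F}
read y: {A, B, C, D}
read y: {A, B, D, E, F}
read y: {A, B, C, D, E, F}
read y: {A, B, C, D, E, F}
read x: {B, C, D, F}
read x: {B, C, F}
read x: {C, F}
Final reachable set {C, F} has 2 states.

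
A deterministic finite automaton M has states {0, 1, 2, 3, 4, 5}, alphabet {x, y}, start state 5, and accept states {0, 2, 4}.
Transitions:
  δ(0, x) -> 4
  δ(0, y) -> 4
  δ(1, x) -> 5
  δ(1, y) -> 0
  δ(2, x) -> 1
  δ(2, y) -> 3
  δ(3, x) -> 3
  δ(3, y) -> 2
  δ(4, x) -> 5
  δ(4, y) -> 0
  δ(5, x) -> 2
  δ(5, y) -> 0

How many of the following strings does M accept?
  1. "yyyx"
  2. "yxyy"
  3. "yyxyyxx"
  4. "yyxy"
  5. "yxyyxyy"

5

"yyyx": accepted
"yxyy": accepted
"yyxyyxx": accepted
"yyxy": accepted
"yxyyxyy": accepted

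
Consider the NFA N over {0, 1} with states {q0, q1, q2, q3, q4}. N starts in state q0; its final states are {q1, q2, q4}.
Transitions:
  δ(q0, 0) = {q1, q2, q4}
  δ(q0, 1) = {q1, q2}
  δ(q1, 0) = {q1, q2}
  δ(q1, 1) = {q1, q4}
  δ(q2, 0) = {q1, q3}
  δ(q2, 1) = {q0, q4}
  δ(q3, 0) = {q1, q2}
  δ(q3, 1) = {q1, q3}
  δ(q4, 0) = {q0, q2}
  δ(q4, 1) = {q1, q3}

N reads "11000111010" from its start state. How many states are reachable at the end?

Start: {q0}
read 1: {q1, q2}
read 1: {q0, q1, q4}
read 0: {q0, q1, q2, q4}
read 0: {q0, q1, q2, q3, q4}
read 0: {q0, q1, q2, q3, q4}
read 1: {q0, q1, q2, q3, q4}
read 1: {q0, q1, q2, q3, q4}
read 1: {q0, q1, q2, q3, q4}
read 0: {q0, q1, q2, q3, q4}
read 1: {q0, q1, q2, q3, q4}
read 0: {q0, q1, q2, q3, q4}
Final reachable set {q0, q1, q2, q3, q4} has 5 states.

5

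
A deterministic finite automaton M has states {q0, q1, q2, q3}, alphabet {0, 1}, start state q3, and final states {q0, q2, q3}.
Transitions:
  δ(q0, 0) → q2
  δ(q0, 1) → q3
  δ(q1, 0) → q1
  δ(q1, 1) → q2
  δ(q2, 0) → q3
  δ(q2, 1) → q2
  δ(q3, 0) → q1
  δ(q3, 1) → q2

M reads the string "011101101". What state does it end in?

q3 --0--> q1
q1 --1--> q2
q2 --1--> q2
q2 --1--> q2
q2 --0--> q3
q3 --1--> q2
q2 --1--> q2
q2 --0--> q3
q3 --1--> q2

q2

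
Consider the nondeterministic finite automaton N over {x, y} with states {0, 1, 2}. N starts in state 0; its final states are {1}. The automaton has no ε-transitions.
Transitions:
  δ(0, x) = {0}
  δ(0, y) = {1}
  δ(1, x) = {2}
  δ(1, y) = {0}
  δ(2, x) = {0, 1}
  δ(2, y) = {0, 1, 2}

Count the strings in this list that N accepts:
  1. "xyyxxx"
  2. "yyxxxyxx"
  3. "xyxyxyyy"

"xyyxxx": rejected
"yyxxxyxx": accepted
"xyxyxyyy": accepted

2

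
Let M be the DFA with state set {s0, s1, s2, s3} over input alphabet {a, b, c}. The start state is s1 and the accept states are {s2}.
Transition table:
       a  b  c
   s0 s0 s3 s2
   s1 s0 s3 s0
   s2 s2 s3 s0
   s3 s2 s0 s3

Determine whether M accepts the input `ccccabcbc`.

accepted

s1 --c--> s0
s0 --c--> s2
s2 --c--> s0
s0 --c--> s2
s2 --a--> s2
s2 --b--> s3
s3 --c--> s3
s3 --b--> s0
s0 --c--> s2
End in state s2, which is an accepting state.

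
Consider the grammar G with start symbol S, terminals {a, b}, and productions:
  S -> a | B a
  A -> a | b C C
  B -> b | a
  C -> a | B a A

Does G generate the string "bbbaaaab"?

no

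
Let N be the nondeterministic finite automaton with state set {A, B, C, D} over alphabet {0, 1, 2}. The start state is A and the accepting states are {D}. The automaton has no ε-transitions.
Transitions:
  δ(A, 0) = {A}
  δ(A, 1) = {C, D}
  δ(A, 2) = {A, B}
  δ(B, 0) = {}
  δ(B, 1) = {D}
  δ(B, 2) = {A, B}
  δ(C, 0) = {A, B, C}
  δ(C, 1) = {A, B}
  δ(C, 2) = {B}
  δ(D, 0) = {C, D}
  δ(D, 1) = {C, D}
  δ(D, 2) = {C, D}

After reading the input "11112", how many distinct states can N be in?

Start: {A}
read 1: {C, D}
read 1: {A, B, C, D}
read 1: {A, B, C, D}
read 1: {A, B, C, D}
read 2: {A, B, C, D}
Final reachable set {A, B, C, D} has 4 states.

4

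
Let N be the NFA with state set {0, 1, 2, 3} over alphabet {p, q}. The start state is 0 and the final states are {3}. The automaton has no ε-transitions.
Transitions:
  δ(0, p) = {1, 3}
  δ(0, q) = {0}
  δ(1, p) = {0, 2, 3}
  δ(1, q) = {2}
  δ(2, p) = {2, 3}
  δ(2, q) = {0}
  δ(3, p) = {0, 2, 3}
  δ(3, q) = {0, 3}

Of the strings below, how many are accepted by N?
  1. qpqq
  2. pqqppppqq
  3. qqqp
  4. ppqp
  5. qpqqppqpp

qpqq: accepted
pqqppppqq: accepted
qqqp: accepted
ppqp: accepted
qpqqppqpp: accepted

5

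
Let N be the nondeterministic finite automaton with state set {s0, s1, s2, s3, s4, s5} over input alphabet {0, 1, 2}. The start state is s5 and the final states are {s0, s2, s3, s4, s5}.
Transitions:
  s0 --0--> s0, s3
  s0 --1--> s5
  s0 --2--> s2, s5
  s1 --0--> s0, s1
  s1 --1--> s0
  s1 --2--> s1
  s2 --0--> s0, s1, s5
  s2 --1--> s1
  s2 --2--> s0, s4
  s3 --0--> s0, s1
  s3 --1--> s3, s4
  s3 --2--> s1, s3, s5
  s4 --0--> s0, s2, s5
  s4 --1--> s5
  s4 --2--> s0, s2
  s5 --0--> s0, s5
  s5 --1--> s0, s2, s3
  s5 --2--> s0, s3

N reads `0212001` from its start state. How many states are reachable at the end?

5

Start: {s5}
read 0: {s0, s5}
read 2: {s0, s2, s3, s5}
read 1: {s0, s1, s2, s3, s4, s5}
read 2: {s0, s1, s2, s3, s4, s5}
read 0: {s0, s1, s2, s3, s5}
read 0: {s0, s1, s3, s5}
read 1: {s0, s2, s3, s4, s5}
Final reachable set {s0, s2, s3, s4, s5} has 5 states.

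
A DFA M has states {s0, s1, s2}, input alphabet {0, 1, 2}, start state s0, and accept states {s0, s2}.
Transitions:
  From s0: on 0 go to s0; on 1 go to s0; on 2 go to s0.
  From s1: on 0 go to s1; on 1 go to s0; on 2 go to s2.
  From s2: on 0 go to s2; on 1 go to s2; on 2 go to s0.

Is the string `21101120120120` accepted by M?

accepted

s0 --2--> s0
s0 --1--> s0
s0 --1--> s0
s0 --0--> s0
s0 --1--> s0
s0 --1--> s0
s0 --2--> s0
s0 --0--> s0
s0 --1--> s0
s0 --2--> s0
s0 --0--> s0
s0 --1--> s0
s0 --2--> s0
s0 --0--> s0
End in state s0, which is an accepting state.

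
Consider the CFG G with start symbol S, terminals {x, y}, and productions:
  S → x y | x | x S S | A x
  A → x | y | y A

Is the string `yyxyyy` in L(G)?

no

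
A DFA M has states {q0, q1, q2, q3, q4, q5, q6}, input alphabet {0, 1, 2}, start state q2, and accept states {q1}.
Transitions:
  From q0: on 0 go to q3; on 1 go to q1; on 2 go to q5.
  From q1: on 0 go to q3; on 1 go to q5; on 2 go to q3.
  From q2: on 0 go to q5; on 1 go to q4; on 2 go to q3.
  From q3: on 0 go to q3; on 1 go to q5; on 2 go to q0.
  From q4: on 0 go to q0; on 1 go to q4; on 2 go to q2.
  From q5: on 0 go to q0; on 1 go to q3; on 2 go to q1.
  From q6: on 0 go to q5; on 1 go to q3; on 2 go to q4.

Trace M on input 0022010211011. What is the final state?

q2 --0--> q5
q5 --0--> q0
q0 --2--> q5
q5 --2--> q1
q1 --0--> q3
q3 --1--> q5
q5 --0--> q0
q0 --2--> q5
q5 --1--> q3
q3 --1--> q5
q5 --0--> q0
q0 --1--> q1
q1 --1--> q5

q5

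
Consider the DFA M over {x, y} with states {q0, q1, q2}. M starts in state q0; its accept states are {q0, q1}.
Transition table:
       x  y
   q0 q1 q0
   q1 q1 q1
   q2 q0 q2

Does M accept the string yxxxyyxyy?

accepted

q0 --y--> q0
q0 --x--> q1
q1 --x--> q1
q1 --x--> q1
q1 --y--> q1
q1 --y--> q1
q1 --x--> q1
q1 --y--> q1
q1 --y--> q1
End in state q1, which is an accepting state.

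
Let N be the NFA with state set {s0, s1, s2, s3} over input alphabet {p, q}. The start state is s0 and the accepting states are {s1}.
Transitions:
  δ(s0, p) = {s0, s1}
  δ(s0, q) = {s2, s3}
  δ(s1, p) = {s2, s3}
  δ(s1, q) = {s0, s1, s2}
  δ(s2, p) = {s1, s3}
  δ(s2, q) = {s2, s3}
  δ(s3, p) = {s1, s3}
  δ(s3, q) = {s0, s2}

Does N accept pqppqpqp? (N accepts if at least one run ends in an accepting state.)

Start: {s0}
read p: {s0, s1}
read q: {s0, s1, s2, s3}
read p: {s0, s1, s2, s3}
read p: {s0, s1, s2, s3}
read q: {s0, s1, s2, s3}
read p: {s0, s1, s2, s3}
read q: {s0, s1, s2, s3}
read p: {s0, s1, s2, s3}
Reachable ∩ accepting = {s1} — nonempty.

accepted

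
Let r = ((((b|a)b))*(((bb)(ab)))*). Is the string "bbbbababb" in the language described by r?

No split of bbbbababb into u·v has (((b|a)b))* matching u and (((bb)(ab)))* matching v.

no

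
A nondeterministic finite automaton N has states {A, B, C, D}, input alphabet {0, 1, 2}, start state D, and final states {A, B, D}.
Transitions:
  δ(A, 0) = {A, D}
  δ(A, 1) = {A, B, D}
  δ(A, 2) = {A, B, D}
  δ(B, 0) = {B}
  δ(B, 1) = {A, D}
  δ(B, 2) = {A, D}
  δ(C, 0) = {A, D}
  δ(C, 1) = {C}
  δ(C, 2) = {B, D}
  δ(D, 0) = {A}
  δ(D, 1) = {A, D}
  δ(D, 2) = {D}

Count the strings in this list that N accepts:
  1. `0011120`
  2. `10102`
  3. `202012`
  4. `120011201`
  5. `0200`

5

`0011120`: accepted
`10102`: accepted
`202012`: accepted
`120011201`: accepted
`0200`: accepted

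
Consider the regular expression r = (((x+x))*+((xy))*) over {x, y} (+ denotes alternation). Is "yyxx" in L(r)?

no

Neither ((x+x))* nor ((xy))* matches yyxx.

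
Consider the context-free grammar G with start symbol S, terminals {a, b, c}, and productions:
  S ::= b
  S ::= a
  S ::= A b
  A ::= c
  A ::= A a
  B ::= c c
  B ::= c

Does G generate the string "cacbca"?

no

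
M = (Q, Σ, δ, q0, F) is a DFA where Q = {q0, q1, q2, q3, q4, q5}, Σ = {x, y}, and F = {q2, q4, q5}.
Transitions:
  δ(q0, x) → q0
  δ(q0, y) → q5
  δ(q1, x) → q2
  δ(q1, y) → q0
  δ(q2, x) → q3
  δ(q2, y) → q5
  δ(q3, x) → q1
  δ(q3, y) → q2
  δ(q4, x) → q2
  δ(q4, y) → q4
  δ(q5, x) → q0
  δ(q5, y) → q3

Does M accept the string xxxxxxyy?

q0 --x--> q0
q0 --x--> q0
q0 --x--> q0
q0 --x--> q0
q0 --x--> q0
q0 --x--> q0
q0 --y--> q5
q5 --y--> q3
End in state q3, which is not an accepting state.

rejected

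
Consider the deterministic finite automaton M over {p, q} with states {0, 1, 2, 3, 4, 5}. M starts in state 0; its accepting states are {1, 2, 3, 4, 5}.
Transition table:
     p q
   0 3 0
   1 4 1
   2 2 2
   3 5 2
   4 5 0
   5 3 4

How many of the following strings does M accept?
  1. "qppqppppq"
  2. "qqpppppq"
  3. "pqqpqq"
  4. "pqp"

"qppqppppq": accepted
"qqpppppq": accepted
"pqqpqq": accepted
"pqp": accepted

4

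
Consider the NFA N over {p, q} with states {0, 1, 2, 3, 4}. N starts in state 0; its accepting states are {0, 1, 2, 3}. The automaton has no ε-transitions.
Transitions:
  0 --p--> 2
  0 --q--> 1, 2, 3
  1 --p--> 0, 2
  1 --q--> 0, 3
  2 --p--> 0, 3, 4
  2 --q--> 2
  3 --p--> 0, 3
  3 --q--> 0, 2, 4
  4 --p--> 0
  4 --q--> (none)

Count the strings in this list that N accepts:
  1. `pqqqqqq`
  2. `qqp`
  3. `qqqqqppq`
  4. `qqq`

4

`pqqqqqq`: accepted
`qqp`: accepted
`qqqqqppq`: accepted
`qqq`: accepted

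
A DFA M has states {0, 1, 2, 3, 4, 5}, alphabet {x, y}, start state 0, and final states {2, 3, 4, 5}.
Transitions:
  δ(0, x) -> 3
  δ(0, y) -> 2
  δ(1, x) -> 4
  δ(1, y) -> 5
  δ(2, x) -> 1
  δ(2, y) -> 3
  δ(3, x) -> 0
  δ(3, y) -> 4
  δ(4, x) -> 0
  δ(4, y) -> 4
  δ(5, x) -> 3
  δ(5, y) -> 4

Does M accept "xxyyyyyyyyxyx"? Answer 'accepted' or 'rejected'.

rejected

0 --x--> 3
3 --x--> 0
0 --y--> 2
2 --y--> 3
3 --y--> 4
4 --y--> 4
4 --y--> 4
4 --y--> 4
4 --y--> 4
4 --y--> 4
4 --x--> 0
0 --y--> 2
2 --x--> 1
End in state 1, which is not an accepting state.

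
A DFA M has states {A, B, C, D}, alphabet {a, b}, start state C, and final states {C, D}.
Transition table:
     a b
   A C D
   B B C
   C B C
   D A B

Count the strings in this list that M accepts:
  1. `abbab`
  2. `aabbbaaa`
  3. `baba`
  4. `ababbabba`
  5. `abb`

2

`abbab`: accepted
`aabbbaaa`: rejected
`baba`: rejected
`ababbabba`: rejected
`abb`: accepted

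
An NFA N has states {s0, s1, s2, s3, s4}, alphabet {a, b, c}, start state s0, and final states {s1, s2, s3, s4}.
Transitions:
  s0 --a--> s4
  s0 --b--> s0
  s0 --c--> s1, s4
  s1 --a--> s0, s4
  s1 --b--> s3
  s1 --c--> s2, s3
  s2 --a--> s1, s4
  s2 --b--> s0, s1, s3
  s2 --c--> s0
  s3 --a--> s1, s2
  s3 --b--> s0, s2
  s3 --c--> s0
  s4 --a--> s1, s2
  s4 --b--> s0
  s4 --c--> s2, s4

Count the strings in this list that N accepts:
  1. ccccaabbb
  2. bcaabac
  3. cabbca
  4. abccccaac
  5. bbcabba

5

ccccaabbb: accepted
bcaabac: accepted
cabbca: accepted
abccccaac: accepted
bbcabba: accepted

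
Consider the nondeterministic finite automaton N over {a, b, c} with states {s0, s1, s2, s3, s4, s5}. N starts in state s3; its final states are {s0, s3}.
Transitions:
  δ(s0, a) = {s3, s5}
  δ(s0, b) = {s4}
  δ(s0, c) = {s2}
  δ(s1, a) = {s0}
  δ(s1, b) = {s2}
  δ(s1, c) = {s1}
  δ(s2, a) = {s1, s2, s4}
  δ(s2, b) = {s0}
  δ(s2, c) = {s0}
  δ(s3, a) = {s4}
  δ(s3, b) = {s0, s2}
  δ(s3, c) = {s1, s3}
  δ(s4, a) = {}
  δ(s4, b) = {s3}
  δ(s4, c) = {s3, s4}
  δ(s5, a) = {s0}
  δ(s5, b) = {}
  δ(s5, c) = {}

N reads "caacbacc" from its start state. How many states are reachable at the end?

Start: {s3}
read c: {s1, s3}
read a: {s0, s4}
read a: {s3, s5}
read c: {s1, s3}
read b: {s0, s2}
read a: {s1, s2, s3, s4, s5}
read c: {s0, s1, s3, s4}
read c: {s1, s2, s3, s4}
Final reachable set {s1, s2, s3, s4} has 4 states.

4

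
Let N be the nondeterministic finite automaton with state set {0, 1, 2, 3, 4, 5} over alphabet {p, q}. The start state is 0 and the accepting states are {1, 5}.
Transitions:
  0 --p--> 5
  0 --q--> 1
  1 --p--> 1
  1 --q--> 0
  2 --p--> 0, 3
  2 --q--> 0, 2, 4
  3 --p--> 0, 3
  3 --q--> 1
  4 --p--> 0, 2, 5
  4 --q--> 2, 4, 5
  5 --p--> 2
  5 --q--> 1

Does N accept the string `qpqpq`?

accepted

Start: {0}
read q: {1}
read p: {1}
read q: {0}
read p: {5}
read q: {1}
Reachable ∩ accepting = {1} — nonempty.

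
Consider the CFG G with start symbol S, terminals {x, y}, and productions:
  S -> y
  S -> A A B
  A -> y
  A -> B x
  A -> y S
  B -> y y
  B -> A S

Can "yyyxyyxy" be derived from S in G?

yes

S ⇒ AAB ⇒ yAB ⇒ yBxB ⇒ yyyxB ⇒ yyyxAS ⇒ yyyxBxS ⇒ yyyxyyxS ⇒ yyyxyyxy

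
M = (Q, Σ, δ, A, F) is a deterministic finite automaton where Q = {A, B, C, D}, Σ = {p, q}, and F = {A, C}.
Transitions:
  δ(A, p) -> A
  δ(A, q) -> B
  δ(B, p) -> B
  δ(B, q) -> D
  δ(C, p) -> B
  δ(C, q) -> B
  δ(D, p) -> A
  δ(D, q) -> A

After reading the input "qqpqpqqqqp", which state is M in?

A

A --q--> B
B --q--> D
D --p--> A
A --q--> B
B --p--> B
B --q--> D
D --q--> A
A --q--> B
B --q--> D
D --p--> A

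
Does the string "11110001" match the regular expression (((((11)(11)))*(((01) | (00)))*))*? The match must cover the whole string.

Split into 3 pieces 1111 · 00 · 01; each matches ((((11)(11)))*(((01)|(00)))*).

yes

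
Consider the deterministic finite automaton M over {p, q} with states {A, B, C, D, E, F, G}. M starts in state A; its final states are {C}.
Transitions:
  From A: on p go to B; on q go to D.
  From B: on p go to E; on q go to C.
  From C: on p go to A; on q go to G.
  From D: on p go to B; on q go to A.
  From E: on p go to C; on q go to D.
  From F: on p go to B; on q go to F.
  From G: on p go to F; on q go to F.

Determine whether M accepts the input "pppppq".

A --p--> B
B --p--> E
E --p--> C
C --p--> A
A --p--> B
B --q--> C
End in state C, which is an accepting state.

accepted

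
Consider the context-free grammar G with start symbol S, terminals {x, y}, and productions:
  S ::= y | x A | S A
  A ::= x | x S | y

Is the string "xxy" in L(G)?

S ⇒ xA ⇒ xxS ⇒ xxy

yes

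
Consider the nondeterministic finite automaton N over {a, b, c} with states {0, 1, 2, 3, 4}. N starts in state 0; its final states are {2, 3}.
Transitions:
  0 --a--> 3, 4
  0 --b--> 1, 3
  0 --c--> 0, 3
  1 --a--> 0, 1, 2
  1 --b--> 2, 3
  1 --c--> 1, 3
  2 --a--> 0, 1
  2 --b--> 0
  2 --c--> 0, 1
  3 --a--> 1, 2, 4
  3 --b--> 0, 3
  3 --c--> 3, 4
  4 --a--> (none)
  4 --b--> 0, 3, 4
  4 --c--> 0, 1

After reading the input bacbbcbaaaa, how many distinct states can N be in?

5

Start: {0}
read b: {1, 3}
read a: {0, 1, 2, 4}
read c: {0, 1, 3}
read b: {0, 1, 2, 3}
read b: {0, 1, 2, 3}
read c: {0, 1, 3, 4}
read b: {0, 1, 2, 3, 4}
read a: {0, 1, 2, 3, 4}
read a: {0, 1, 2, 3, 4}
read a: {0, 1, 2, 3, 4}
read a: {0, 1, 2, 3, 4}
Final reachable set {0, 1, 2, 3, 4} has 5 states.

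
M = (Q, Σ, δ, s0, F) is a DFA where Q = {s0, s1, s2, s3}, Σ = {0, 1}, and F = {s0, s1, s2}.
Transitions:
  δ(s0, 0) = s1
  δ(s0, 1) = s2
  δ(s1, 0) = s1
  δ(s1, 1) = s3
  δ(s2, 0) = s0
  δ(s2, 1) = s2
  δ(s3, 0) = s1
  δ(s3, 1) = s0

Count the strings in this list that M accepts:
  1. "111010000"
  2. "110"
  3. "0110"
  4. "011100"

4

"111010000": accepted
"110": accepted
"0110": accepted
"011100": accepted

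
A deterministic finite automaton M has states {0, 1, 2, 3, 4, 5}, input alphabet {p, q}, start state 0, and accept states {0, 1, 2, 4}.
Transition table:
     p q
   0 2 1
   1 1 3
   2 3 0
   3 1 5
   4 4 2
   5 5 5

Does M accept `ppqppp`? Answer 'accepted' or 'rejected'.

rejected

0 --p--> 2
2 --p--> 3
3 --q--> 5
5 --p--> 5
5 --p--> 5
5 --p--> 5
End in state 5, which is not an accepting state.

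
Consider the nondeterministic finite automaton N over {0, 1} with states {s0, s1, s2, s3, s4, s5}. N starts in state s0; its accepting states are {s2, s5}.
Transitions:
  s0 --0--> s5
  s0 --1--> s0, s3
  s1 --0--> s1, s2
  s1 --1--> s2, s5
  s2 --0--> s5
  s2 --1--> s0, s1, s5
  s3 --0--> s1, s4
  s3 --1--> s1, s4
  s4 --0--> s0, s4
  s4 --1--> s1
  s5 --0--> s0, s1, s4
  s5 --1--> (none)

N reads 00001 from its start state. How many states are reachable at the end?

Start: {s0}
read 0: {s5}
read 0: {s0, s1, s4}
read 0: {s0, s1, s2, s4, s5}
read 0: {s0, s1, s2, s4, s5}
read 1: {s0, s1, s2, s3, s5}
Final reachable set {s0, s1, s2, s3, s5} has 5 states.

5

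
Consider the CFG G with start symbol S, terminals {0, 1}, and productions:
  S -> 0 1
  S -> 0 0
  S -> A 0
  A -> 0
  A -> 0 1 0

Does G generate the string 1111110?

no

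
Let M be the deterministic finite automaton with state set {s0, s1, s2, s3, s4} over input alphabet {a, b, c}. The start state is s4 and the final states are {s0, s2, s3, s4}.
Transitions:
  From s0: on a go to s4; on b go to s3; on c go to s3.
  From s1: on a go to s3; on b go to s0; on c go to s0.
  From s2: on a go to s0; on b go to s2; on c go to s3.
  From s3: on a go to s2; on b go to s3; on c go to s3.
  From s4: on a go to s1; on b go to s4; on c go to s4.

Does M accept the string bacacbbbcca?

rejected

s4 --b--> s4
s4 --a--> s1
s1 --c--> s0
s0 --a--> s4
s4 --c--> s4
s4 --b--> s4
s4 --b--> s4
s4 --b--> s4
s4 --c--> s4
s4 --c--> s4
s4 --a--> s1
End in state s1, which is not an accepting state.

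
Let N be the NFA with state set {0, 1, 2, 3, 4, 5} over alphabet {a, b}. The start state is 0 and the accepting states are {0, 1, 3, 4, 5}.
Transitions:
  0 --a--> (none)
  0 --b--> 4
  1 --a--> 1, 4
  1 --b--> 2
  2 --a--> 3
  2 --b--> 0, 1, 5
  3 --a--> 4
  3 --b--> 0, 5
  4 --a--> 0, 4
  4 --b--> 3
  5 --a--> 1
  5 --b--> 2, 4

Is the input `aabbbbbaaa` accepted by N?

Start: {0}
read a: {}
The reachable set is empty and stays empty for the remaining 9 symbols.
Reachable ∩ accepting = {} — empty.

rejected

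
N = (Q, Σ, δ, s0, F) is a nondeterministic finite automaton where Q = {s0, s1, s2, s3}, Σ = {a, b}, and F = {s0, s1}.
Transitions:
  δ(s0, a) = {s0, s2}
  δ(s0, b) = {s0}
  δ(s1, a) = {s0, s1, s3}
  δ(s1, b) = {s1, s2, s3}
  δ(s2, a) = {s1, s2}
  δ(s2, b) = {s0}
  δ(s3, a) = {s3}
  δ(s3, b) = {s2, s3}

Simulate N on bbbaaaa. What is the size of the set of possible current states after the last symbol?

4

Start: {s0}
read b: {s0}
read b: {s0}
read b: {s0}
read a: {s0, s2}
read a: {s0, s1, s2}
read a: {s0, s1, s2, s3}
read a: {s0, s1, s2, s3}
Final reachable set {s0, s1, s2, s3} has 4 states.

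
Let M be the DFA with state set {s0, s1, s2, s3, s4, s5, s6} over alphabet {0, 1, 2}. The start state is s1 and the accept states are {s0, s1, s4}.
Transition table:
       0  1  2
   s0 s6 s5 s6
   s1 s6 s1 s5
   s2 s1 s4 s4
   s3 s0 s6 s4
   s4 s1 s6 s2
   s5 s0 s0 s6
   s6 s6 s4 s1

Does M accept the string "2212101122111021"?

s1 --2--> s5
s5 --2--> s6
s6 --1--> s4
s4 --2--> s2
s2 --1--> s4
s4 --0--> s1
s1 --1--> s1
s1 --1--> s1
s1 --2--> s5
s5 --2--> s6
s6 --1--> s4
s4 --1--> s6
s6 --1--> s4
s4 --0--> s1
s1 --2--> s5
s5 --1--> s0
End in state s0, which is an accepting state.

accepted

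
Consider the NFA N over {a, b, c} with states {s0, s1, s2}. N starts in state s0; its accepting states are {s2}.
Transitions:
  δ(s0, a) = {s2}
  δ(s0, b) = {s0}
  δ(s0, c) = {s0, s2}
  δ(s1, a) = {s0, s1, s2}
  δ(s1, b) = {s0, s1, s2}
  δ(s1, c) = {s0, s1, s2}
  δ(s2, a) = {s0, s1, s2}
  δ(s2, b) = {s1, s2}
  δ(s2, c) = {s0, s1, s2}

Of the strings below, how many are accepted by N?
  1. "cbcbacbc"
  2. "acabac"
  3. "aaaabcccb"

"cbcbacbc": accepted
"acabac": accepted
"aaaabcccb": accepted

3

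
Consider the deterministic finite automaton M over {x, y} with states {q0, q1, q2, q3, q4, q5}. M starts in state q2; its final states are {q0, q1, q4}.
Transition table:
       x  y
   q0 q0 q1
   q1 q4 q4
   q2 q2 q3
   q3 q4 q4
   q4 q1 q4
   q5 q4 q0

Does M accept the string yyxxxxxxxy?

accepted

q2 --y--> q3
q3 --y--> q4
q4 --x--> q1
q1 --x--> q4
q4 --x--> q1
q1 --x--> q4
q4 --x--> q1
q1 --x--> q4
q4 --x--> q1
q1 --y--> q4
End in state q4, which is an accepting state.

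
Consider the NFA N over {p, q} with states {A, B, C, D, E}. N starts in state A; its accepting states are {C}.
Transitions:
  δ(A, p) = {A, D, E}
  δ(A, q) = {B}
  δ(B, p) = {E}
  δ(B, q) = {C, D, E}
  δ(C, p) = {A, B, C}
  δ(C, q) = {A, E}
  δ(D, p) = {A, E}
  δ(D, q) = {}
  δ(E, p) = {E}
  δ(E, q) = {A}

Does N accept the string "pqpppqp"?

Start: {A}
read p: {A, D, E}
read q: {A, B}
read p: {A, D, E}
read p: {A, D, E}
read p: {A, D, E}
read q: {A, B}
read p: {A, D, E}
Reachable ∩ accepting = {} — empty.

rejected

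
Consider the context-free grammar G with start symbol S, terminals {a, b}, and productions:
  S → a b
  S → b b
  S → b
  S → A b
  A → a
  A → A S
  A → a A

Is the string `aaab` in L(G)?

yes

S ⇒ Ab ⇒ aAb ⇒ aaAb ⇒ aaab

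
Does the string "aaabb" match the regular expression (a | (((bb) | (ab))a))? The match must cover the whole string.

no

Neither a nor (((bb)|(ab))a) matches aaabb.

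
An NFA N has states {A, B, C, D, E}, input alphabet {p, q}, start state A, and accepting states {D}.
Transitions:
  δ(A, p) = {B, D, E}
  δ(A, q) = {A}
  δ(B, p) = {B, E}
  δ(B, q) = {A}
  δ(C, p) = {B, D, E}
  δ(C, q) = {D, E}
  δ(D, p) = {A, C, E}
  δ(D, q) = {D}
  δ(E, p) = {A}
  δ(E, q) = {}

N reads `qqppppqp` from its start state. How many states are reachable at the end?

Start: {A}
read q: {A}
read q: {A}
read p: {B, D, E}
read p: {A, B, C, E}
read p: {A, B, D, E}
read p: {A, B, C, D, E}
read q: {A, D, E}
read p: {A, B, C, D, E}
Final reachable set {A, B, C, D, E} has 5 states.

5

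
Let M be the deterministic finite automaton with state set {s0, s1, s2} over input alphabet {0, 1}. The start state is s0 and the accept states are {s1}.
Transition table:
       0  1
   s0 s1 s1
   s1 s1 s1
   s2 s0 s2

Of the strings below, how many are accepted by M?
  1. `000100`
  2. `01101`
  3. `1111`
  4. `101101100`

`000100`: accepted
`01101`: accepted
`1111`: accepted
`101101100`: accepted

4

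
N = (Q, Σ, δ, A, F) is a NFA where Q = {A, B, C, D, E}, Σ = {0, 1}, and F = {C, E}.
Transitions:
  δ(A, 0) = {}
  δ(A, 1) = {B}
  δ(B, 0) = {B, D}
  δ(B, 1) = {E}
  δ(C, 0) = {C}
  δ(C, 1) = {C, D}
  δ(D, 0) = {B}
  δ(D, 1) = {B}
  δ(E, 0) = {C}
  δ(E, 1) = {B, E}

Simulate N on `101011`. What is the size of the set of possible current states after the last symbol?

Start: {A}
read 1: {B}
read 0: {B, D}
read 1: {B, E}
read 0: {B, C, D}
read 1: {B, C, D, E}
read 1: {B, C, D, E}
Final reachable set {B, C, D, E} has 4 states.

4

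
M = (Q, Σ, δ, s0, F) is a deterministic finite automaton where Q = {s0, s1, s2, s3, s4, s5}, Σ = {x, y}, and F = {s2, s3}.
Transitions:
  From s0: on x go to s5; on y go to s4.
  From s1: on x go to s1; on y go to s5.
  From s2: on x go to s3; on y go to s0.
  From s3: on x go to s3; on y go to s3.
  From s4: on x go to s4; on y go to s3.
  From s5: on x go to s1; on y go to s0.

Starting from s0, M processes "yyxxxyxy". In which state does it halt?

s0 --y--> s4
s4 --y--> s3
s3 --x--> s3
s3 --x--> s3
s3 --x--> s3
s3 --y--> s3
s3 --x--> s3
s3 --y--> s3

s3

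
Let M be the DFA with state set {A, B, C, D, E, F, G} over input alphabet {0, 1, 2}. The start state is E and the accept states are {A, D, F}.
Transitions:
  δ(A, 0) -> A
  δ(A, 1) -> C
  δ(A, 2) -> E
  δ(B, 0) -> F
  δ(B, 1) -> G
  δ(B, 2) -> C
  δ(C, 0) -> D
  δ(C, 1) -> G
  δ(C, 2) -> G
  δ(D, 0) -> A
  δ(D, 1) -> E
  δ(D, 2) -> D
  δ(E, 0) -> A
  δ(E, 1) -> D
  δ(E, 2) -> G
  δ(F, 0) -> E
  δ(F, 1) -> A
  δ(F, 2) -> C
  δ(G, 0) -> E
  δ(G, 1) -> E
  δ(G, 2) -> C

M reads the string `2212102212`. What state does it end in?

C

E --2--> G
G --2--> C
C --1--> G
G --2--> C
C --1--> G
G --0--> E
E --2--> G
G --2--> C
C --1--> G
G --2--> C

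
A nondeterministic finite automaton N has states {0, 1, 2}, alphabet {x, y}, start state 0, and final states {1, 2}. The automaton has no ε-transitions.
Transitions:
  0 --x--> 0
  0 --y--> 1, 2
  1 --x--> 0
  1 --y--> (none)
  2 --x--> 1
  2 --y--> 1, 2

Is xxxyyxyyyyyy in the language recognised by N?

accepted

Start: {0}
read x: {0}
read x: {0}
read x: {0}
read y: {1, 2}
read y: {1, 2}
read x: {0, 1}
read y: {1, 2}
read y: {1, 2}
read y: {1, 2}
read y: {1, 2}
read y: {1, 2}
read y: {1, 2}
Reachable ∩ accepting = {1, 2} — nonempty.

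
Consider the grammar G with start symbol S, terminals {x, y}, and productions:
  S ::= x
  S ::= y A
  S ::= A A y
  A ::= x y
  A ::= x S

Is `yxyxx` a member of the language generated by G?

S ⇒ yA ⇒ yxS ⇒ yxyA ⇒ yxyxS ⇒ yxyxx

yes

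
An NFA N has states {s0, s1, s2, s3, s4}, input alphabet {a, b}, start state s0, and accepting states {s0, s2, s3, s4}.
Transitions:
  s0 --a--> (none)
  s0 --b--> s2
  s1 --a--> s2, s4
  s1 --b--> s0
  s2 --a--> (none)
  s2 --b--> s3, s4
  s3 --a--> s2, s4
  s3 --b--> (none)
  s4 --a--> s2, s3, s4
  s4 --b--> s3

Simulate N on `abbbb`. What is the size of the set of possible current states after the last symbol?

0

Start: {s0}
read a: {}
The reachable set is empty and stays empty for the remaining 4 symbols.
Final reachable set {} has 0 states.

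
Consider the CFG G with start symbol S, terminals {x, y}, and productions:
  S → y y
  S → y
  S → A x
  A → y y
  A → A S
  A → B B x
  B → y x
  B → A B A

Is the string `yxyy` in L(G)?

no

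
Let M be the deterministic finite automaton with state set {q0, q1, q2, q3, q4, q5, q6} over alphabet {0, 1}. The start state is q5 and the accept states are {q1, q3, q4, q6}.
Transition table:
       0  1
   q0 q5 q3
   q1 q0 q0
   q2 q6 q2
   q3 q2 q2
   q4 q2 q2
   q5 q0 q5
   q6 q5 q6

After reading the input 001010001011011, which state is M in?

q6

q5 --0--> q0
q0 --0--> q5
q5 --1--> q5
q5 --0--> q0
q0 --1--> q3
q3 --0--> q2
q2 --0--> q6
q6 --0--> q5
q5 --1--> q5
q5 --0--> q0
q0 --1--> q3
q3 --1--> q2
q2 --0--> q6
q6 --1--> q6
q6 --1--> q6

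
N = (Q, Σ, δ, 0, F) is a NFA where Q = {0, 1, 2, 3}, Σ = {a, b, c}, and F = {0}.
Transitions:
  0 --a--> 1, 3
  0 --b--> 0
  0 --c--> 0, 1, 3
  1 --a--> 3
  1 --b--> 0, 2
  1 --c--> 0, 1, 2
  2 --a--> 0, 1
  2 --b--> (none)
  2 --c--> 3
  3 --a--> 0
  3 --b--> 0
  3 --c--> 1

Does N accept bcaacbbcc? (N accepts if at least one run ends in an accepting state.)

accepted

Start: {0}
read b: {0}
read c: {0, 1, 3}
read a: {0, 1, 3}
read a: {0, 1, 3}
read c: {0, 1, 2, 3}
read b: {0, 2}
read b: {0}
read c: {0, 1, 3}
read c: {0, 1, 2, 3}
Reachable ∩ accepting = {0} — nonempty.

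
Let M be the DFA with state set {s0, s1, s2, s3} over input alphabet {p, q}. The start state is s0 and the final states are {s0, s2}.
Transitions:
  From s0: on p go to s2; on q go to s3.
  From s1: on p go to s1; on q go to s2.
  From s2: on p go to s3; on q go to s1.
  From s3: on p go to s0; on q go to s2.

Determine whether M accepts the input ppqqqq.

rejected

s0 --p--> s2
s2 --p--> s3
s3 --q--> s2
s2 --q--> s1
s1 --q--> s2
s2 --q--> s1
End in state s1, which is not an accepting state.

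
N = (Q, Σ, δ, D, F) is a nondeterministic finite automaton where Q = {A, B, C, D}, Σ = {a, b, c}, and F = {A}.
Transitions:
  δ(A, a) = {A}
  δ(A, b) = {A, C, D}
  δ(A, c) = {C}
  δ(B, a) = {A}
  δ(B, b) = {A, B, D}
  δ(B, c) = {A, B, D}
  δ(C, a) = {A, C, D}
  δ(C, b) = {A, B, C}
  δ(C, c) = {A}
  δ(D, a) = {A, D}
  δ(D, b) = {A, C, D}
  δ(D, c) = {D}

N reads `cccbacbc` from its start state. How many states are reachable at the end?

Start: {D}
read c: {D}
read c: {D}
read c: {D}
read b: {A, C, D}
read a: {A, C, D}
read c: {A, C, D}
read b: {A, B, C, D}
read c: {A, B, C, D}
Final reachable set {A, B, C, D} has 4 states.

4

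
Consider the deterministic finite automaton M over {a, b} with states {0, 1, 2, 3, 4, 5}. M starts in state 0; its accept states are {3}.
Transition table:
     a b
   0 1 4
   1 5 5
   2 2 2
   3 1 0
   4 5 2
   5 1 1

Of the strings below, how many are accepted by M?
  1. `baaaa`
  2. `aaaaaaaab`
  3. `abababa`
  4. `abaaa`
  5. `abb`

0

`baaaa`: rejected
`aaaaaaaab`: rejected
`abababa`: rejected
`abaaa`: rejected
`abb`: rejected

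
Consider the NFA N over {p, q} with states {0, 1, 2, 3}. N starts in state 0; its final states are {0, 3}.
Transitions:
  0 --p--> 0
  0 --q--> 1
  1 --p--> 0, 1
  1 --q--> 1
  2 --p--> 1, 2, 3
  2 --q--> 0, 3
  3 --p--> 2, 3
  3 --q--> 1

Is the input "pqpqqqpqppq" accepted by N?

Start: {0}
read p: {0}
read q: {1}
read p: {0, 1}
read q: {1}
read q: {1}
read q: {1}
read p: {0, 1}
read q: {1}
read p: {0, 1}
read p: {0, 1}
read q: {1}
Reachable ∩ accepting = {} — empty.

rejected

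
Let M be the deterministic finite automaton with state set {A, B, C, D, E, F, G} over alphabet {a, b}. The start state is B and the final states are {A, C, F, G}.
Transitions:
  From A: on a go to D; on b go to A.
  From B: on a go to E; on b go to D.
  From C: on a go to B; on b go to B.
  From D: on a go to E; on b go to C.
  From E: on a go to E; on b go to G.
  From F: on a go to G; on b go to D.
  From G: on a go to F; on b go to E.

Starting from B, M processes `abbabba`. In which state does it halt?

E

B --a--> E
E --b--> G
G --b--> E
E --a--> E
E --b--> G
G --b--> E
E --a--> E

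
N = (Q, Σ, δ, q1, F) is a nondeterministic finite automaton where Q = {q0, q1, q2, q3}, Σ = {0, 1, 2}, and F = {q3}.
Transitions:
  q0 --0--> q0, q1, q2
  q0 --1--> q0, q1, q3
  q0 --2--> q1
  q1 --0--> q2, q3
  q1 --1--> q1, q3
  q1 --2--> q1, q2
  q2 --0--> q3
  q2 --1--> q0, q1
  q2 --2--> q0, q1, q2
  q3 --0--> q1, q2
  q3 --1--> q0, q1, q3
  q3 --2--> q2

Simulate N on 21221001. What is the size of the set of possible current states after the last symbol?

Start: {q1}
read 2: {q1, q2}
read 1: {q0, q1, q3}
read 2: {q1, q2}
read 2: {q0, q1, q2}
read 1: {q0, q1, q3}
read 0: {q0, q1, q2, q3}
read 0: {q0, q1, q2, q3}
read 1: {q0, q1, q3}
Final reachable set {q0, q1, q3} has 3 states.

3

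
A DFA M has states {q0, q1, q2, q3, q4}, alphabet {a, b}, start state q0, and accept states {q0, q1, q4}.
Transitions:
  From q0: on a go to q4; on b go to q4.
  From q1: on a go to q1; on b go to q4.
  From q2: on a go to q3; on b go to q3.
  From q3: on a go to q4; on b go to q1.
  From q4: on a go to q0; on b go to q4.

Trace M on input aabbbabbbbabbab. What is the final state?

q0 --a--> q4
q4 --a--> q0
q0 --b--> q4
q4 --b--> q4
q4 --b--> q4
q4 --a--> q0
q0 --b--> q4
q4 --b--> q4
q4 --b--> q4
q4 --b--> q4
q4 --a--> q0
q0 --b--> q4
q4 --b--> q4
q4 --a--> q0
q0 --b--> q4

q4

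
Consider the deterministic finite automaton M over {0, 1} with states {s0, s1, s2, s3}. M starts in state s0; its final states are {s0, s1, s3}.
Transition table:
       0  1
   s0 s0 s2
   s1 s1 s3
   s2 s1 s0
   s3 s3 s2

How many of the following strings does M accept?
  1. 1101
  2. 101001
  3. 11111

0

1101: rejected
101001: rejected
11111: rejected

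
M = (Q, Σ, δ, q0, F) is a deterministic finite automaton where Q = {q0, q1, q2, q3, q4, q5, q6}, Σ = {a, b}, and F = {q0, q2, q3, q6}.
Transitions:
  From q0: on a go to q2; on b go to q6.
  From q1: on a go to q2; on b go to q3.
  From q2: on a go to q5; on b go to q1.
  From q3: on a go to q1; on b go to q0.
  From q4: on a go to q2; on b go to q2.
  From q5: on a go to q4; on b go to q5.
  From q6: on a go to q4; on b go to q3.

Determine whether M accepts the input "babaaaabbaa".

accepted

q0 --b--> q6
q6 --a--> q4
q4 --b--> q2
q2 --a--> q5
q5 --a--> q4
q4 --a--> q2
q2 --a--> q5
q5 --b--> q5
q5 --b--> q5
q5 --a--> q4
q4 --a--> q2
End in state q2, which is an accepting state.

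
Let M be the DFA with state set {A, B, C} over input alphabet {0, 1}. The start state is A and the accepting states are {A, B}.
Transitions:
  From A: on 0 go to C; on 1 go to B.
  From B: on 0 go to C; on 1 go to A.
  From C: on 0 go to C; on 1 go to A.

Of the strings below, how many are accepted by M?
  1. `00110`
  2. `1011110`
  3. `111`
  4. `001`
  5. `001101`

3

`00110`: rejected
`1011110`: rejected
`111`: accepted
`001`: accepted
`001101`: accepted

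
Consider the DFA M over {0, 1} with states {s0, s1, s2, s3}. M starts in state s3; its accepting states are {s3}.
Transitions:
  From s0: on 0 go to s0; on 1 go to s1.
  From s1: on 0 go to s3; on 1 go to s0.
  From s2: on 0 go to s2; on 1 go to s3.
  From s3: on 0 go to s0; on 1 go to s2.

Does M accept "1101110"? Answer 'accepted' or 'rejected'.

accepted

s3 --1--> s2
s2 --1--> s3
s3 --0--> s0
s0 --1--> s1
s1 --1--> s0
s0 --1--> s1
s1 --0--> s3
End in state s3, which is an accepting state.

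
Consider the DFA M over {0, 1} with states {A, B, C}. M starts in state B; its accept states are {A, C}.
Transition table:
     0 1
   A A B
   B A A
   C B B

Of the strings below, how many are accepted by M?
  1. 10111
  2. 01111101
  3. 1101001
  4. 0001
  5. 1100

10111: rejected
01111101: rejected
1101001: rejected
0001: rejected
1100: accepted

1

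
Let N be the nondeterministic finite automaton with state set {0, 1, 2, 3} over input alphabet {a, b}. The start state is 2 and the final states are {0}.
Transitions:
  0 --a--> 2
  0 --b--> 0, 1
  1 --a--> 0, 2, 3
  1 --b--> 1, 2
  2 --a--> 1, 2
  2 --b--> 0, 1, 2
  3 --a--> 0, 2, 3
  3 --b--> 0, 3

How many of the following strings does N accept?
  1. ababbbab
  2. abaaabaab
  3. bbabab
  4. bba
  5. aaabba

ababbbab: accepted
abaaabaab: accepted
bbabab: accepted
bba: accepted
aaabba: accepted

5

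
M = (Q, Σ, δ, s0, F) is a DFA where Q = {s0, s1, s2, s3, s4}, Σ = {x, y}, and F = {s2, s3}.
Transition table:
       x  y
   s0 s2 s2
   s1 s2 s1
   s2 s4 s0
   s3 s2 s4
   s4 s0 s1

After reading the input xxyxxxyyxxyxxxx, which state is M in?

s2

s0 --x--> s2
s2 --x--> s4
s4 --y--> s1
s1 --x--> s2
s2 --x--> s4
s4 --x--> s0
s0 --y--> s2
s2 --y--> s0
s0 --x--> s2
s2 --x--> s4
s4 --y--> s1
s1 --x--> s2
s2 --x--> s4
s4 --x--> s0
s0 --x--> s2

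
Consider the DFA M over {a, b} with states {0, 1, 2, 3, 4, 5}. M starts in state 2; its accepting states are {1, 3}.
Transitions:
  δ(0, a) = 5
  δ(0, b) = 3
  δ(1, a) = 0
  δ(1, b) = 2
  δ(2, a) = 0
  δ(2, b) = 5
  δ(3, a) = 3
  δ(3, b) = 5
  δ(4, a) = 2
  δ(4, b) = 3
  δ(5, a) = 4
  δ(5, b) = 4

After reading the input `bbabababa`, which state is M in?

4

2 --b--> 5
5 --b--> 4
4 --a--> 2
2 --b--> 5
5 --a--> 4
4 --b--> 3
3 --a--> 3
3 --b--> 5
5 --a--> 4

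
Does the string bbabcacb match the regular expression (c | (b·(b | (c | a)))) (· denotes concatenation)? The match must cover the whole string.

Neither c nor (b·(b|(c|a))) matches bbabcacb.

no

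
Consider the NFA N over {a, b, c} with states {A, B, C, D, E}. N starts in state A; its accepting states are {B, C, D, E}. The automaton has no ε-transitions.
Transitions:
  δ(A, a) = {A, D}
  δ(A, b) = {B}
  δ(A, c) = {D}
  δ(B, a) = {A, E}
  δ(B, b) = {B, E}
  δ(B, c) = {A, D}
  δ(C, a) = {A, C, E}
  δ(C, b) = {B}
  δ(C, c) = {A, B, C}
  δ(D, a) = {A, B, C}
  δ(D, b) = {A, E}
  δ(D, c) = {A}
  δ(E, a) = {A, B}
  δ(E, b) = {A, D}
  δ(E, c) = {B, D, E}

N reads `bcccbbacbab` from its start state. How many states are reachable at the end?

4

Start: {A}
read b: {B}
read c: {A, D}
read c: {A, D}
read c: {A, D}
read b: {A, B, E}
read b: {A, B, D, E}
read a: {A, B, C, D, E}
read c: {A, B, C, D, E}
read b: {A, B, D, E}
read a: {A, B, C, D, E}
read b: {A, B, D, E}
Final reachable set {A, B, D, E} has 4 states.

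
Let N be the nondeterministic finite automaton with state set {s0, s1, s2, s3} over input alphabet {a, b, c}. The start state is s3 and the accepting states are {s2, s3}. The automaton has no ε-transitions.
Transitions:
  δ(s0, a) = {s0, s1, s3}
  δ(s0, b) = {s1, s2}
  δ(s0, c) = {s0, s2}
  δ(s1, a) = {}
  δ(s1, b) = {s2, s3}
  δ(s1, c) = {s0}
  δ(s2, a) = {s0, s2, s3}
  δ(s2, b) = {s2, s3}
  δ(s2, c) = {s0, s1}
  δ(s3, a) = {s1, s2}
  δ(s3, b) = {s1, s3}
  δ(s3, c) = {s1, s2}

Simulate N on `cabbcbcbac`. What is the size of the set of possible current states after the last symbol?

3

Start: {s3}
read c: {s1, s2}
read a: {s0, s2, s3}
read b: {s1, s2, s3}
read b: {s1, s2, s3}
read c: {s0, s1, s2}
read b: {s1, s2, s3}
read c: {s0, s1, s2}
read b: {s1, s2, s3}
read a: {s0, s1, s2, s3}
read c: {s0, s1, s2}
Final reachable set {s0, s1, s2} has 3 states.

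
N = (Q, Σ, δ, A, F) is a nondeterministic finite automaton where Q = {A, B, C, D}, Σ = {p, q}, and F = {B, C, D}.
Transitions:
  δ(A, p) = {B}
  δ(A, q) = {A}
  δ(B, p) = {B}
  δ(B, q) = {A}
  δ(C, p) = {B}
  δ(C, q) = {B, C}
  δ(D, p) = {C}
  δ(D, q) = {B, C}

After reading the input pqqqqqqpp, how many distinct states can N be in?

1

Start: {A}
read p: {B}
read q: {A}
read q: {A}
read q: {A}
read q: {A}
read q: {A}
read q: {A}
read p: {B}
read p: {B}
Final reachable set {B} has 1 state.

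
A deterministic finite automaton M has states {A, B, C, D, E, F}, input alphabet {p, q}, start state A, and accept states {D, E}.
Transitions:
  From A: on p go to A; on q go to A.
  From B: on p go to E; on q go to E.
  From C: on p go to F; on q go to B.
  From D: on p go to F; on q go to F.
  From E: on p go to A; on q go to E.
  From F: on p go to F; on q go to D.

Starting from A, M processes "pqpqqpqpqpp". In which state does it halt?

A

A --p--> A
A --q--> A
A --p--> A
A --q--> A
A --q--> A
A --p--> A
A --q--> A
A --p--> A
A --q--> A
A --p--> A
A --p--> A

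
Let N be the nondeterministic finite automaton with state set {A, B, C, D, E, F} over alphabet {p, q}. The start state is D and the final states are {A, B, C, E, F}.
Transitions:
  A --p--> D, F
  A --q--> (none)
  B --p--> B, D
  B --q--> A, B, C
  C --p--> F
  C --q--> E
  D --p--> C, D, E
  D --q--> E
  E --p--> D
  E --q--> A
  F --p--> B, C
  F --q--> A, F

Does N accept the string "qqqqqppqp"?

Start: {D}
read q: {E}
read q: {A}
read q: {}
The reachable set is empty and stays empty for the remaining 6 symbols.
Reachable ∩ accepting = {} — empty.

rejected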